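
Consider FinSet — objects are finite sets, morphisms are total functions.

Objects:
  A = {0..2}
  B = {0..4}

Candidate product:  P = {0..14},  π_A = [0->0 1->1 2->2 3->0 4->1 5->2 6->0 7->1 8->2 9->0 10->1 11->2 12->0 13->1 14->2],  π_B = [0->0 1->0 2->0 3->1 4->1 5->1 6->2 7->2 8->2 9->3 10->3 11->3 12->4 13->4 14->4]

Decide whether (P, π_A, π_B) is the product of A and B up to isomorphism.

Answer: VALID PRODUCT

Derivation:
|A|·|B| = 3·5 = 15;  |P| = 15
Check the pairing map k ↦ (π_A(k), π_B(k)):
  0 -> (0,0)
  1 -> (1,0)
  2 -> (2,0)
  3 -> (0,1)
  4 -> (1,1)
  5 -> (2,1)
  6 -> (0,2)
  7 -> (1,2)
  8 -> (2,2)
  9 -> (0,3)
  10 -> (1,3)
  11 -> (2,3)
  12 -> (0,4)
  13 -> (1,4)
  14 -> (2,4)
distinct pairs in image: 15 / 15 needed
  → bijection onto A×B; projections well-typed.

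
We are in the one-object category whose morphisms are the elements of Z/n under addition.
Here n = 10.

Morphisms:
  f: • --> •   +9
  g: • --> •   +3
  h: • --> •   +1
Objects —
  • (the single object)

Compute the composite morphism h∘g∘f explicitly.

  0 +9≡9 +3≡2 +1≡3  (mod 10)
composite: +3

Answer: +3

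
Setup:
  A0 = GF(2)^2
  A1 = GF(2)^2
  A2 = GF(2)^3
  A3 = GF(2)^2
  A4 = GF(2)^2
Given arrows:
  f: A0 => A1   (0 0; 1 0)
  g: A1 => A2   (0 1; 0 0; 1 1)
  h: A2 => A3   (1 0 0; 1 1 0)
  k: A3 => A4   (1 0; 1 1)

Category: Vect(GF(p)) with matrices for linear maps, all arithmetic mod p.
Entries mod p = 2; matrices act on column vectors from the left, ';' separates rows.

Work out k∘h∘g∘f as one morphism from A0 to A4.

Answer: (1 0; 0 0)

Derivation:
  e0=[1,0] f=>[0,1] g=>[1,0,1] h=>[1,1] k=>[1,0]
  e1=[0,1] f=>[0,0] g=>[0,0,0] h=>[0,0] k=>[0,0]
⟦path⟧: (1 0; 0 0)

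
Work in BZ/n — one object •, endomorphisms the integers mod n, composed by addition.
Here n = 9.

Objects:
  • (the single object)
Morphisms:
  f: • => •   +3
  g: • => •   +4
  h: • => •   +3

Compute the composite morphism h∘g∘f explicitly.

  0 +3≡3 +4≡7 +3≡1  (mod 9)
composite: +1

Answer: +1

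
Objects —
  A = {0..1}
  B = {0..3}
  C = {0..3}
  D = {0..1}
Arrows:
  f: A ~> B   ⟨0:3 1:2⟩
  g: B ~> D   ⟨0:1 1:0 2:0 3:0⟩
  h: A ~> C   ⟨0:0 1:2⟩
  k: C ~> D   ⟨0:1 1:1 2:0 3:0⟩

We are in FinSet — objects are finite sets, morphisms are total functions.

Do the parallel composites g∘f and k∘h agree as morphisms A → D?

Answer: DOES NOT COMMUTE

Trace:
Path 1 = f;g:
  0 f~>3 g~>0
  1 f~>2 g~>0
  ⟦path⟧₁ = ⟨0:0 1:0⟩
Path 2 = h;k:
  0 h~>0 k~>1
  1 h~>2 k~>0
  ⟦path⟧₂ = ⟨0:1 1:0⟩
Equal? differ; not commutative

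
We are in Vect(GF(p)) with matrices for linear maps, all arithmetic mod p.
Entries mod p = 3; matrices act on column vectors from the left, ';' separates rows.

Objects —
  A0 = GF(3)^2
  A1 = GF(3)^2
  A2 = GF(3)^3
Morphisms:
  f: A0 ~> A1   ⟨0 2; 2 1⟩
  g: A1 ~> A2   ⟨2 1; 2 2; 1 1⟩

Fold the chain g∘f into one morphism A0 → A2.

  e0=⟨1,0⟩ f~>⟨0,2⟩ g~>⟨2,1,2⟩
  e1=⟨0,1⟩ f~>⟨2,1⟩ g~>⟨2,0,0⟩
⟦path⟧: ⟨2 2; 1 0; 2 0⟩

Answer: ⟨2 2; 1 0; 2 0⟩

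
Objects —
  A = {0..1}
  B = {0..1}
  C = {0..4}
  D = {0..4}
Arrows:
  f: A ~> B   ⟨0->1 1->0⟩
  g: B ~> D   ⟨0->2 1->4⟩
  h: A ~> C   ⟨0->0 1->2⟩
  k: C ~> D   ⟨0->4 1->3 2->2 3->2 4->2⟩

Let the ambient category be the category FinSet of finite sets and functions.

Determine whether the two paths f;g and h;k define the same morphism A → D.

Answer: COMMUTES

Derivation:
Path 1 = f;g:
  0 f~>1 g~>4
  1 f~>0 g~>2
  result₁ = ⟨0->4 1->2⟩
Path 2 = h;k:
  0 h~>0 k~>4
  1 h~>2 k~>2
  result₂ = ⟨0->4 1->2⟩
Equal? equal; square commutes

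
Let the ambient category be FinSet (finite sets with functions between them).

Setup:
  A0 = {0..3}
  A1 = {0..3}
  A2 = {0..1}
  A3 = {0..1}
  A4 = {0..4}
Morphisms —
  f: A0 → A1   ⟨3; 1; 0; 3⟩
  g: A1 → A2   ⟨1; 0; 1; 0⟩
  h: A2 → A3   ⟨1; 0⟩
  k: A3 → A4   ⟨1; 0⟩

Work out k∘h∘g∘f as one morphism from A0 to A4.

Answer: ⟨0; 0; 1; 0⟩

Trace:
  0 f→3 g→0 h→1 k→0
  1 f→1 g→0 h→1 k→0
  2 f→0 g→1 h→0 k→1
  3 f→3 g→0 h→1 k→0
result: ⟨0; 0; 1; 0⟩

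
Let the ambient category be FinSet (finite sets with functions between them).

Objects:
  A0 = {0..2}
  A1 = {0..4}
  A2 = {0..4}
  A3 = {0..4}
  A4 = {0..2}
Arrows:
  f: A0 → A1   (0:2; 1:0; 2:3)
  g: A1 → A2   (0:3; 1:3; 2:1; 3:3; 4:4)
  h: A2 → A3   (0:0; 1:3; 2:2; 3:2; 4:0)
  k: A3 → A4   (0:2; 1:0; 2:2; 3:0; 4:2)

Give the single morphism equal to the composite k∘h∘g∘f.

  0 f→2 g→1 h→3 k→0
  1 f→0 g→3 h→2 k→2
  2 f→3 g→3 h→2 k→2
result: (0:0; 1:2; 2:2)

Answer: (0:0; 1:2; 2:2)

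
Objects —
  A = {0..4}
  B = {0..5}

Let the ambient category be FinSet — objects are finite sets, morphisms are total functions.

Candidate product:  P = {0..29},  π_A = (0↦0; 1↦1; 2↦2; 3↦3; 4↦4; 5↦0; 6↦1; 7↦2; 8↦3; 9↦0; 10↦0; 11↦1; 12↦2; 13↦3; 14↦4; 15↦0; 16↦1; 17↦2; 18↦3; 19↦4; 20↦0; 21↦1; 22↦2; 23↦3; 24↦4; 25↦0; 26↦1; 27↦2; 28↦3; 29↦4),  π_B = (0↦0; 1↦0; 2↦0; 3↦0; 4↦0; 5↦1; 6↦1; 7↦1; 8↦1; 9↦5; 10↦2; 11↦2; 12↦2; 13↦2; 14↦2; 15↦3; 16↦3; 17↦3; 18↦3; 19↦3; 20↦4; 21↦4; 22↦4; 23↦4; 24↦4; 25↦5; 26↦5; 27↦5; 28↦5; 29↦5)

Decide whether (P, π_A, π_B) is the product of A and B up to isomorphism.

|A|·|B| = 5·6 = 30;  |P| = 30
Check the pairing map k ↦ (π_A(k), π_B(k)):
  0 ↦ (0,0)
  1 ↦ (1,0)
  2 ↦ (2,0)
  3 ↦ (3,0)
  4 ↦ (4,0)
  5 ↦ (0,1)
  6 ↦ (1,1)
  7 ↦ (2,1)
  8 ↦ (3,1)
  9 ↦ (0,5)
  10 ↦ (0,2)
  11 ↦ (1,2)
  12 ↦ (2,2)
  13 ↦ (3,2)
  14 ↦ (4,2)
  15 ↦ (0,3)
  16 ↦ (1,3)
  17 ↦ (2,3)
  18 ↦ (3,3)
  19 ↦ (4,3)
  20 ↦ (0,4)
  21 ↦ (1,4)
  22 ↦ (2,4)
  23 ↦ (3,4)
  24 ↦ (4,4)
  25 ↦ (0,5)  ✗ repeats pair of k=9
  26 ↦ (1,5)
  27 ↦ (2,5)
  28 ↦ (3,5)
  29 ↦ (4,5)
distinct pairs in image: 29 / 30 needed
  → (0,5) hit at k=9 and k=25

Answer: NOT A VALID PRODUCT — duplicate pair at indices 25,9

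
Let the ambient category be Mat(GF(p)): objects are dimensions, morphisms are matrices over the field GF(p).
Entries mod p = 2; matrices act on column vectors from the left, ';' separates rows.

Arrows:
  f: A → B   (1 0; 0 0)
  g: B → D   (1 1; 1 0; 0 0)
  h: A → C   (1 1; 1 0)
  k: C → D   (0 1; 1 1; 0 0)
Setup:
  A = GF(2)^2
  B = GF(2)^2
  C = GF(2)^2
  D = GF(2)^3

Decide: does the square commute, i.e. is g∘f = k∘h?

Along f;g (path 1):
  e0=(1,0) f→(1,0) g→(1,1,0)
  e1=(0,1) f→(0,0) g→(0,0,0)
  result₁ = (1 0; 1 0; 0 0)
Along h;k (path 2):
  e0=(1,0) h→(1,1) k→(1,0,0)
  e1=(0,1) h→(1,0) k→(0,1,0)
  result₂ = (1 0; 0 1; 0 0)
Equal? differ; not commutative

Answer: DOES NOT COMMUTE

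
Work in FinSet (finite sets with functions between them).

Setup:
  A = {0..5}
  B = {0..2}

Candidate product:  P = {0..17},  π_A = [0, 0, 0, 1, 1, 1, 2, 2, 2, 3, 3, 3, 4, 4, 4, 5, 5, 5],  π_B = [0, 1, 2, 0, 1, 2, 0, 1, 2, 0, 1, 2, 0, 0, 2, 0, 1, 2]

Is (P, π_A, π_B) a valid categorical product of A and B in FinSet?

Answer: NOT A VALID PRODUCT — duplicate pair at indices 12,13

Work:
|A|·|B| = 6·3 = 18;  |P| = 18
Check the pairing map k ↦ (π_A(k), π_B(k)):
  0 : (0,0)
  1 : (0,1)
  2 : (0,2)
  3 : (1,0)
  4 : (1,1)
  5 : (1,2)
  6 : (2,0)
  7 : (2,1)
  8 : (2,2)
  9 : (3,0)
  10 : (3,1)
  11 : (3,2)
  12 : (4,0)
  13 : (4,0)  ✗ repeats pair of k=12
  14 : (4,2)
  15 : (5,0)
  16 : (5,1)
  17 : (5,2)
distinct pairs in image: 17 / 18 needed
  → (4,0) hit at k=12 and k=13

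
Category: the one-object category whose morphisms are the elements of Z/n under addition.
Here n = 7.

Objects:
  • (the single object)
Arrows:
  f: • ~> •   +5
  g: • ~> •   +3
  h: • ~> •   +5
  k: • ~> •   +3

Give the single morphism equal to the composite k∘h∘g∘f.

  0 +5≡5 +3≡1 +5≡6 +3≡2  (mod 7)
composite: +2

Answer: +2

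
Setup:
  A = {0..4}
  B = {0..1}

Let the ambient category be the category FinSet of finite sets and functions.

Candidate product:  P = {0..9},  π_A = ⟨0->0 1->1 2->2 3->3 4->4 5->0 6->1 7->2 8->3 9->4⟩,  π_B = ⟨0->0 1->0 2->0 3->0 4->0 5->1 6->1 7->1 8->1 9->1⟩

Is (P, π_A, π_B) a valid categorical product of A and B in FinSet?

|A|·|B| = 5·2 = 10;  |P| = 10
Check the pairing map k ↦ (π_A(k), π_B(k)):
  0 -> (0,0)
  1 -> (1,0)
  2 -> (2,0)
  3 -> (3,0)
  4 -> (4,0)
  5 -> (0,1)
  6 -> (1,1)
  7 -> (2,1)
  8 -> (3,1)
  9 -> (4,1)
distinct pairs in image: 10 / 10 needed
  → bijection onto A×B; projections well-typed.

Answer: VALID PRODUCT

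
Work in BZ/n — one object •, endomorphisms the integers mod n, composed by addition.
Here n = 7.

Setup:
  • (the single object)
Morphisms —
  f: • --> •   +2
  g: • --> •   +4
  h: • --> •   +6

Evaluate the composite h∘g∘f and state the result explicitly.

  0 +2≡2 +4≡6 +6≡5  (mod 7)
result: +5

Answer: +5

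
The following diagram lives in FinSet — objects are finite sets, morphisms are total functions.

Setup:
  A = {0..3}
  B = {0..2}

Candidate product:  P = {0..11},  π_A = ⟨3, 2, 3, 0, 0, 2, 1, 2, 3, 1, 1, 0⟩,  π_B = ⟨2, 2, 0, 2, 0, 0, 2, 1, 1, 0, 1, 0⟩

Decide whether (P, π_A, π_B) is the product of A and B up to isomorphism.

Answer: NOT A VALID PRODUCT — duplicate pair at indices 4,11

Trace:
|A|·|B| = 4·3 = 12;  |P| = 12
Check the pairing map k ↦ (π_A(k), π_B(k)):
  0 ↦ (3,2)
  1 ↦ (2,2)
  2 ↦ (3,0)
  3 ↦ (0,2)
  4 ↦ (0,0)
  5 ↦ (2,0)
  6 ↦ (1,2)
  7 ↦ (2,1)
  8 ↦ (3,1)
  9 ↦ (1,0)
  10 ↦ (1,1)
  11 ↦ (0,0)  ✗ repeats pair of k=4
distinct pairs in image: 11 / 12 needed
  → (0,0) hit at k=4 and k=11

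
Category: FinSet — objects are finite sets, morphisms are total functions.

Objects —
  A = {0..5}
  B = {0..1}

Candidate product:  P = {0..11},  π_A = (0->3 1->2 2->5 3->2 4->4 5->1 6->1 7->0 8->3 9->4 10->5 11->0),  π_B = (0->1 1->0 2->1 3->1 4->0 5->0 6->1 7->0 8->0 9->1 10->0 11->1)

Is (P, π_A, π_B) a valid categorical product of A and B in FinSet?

Answer: VALID PRODUCT

Work:
|A|·|B| = 6·2 = 12;  |P| = 12
Check the pairing map k ↦ (π_A(k), π_B(k)):
  0 -> (3,1)
  1 -> (2,0)
  2 -> (5,1)
  3 -> (2,1)
  4 -> (4,0)
  5 -> (1,0)
  6 -> (1,1)
  7 -> (0,0)
  8 -> (3,0)
  9 -> (4,1)
  10 -> (5,0)
  11 -> (0,1)
distinct pairs in image: 12 / 12 needed
  → bijection onto A×B; projections well-typed.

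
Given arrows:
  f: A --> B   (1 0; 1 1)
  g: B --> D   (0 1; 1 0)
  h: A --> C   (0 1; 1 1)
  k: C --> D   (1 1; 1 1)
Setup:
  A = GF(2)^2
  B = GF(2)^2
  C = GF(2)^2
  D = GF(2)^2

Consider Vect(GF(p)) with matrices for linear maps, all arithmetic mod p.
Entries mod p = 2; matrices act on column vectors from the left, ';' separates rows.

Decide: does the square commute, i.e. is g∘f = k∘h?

1) trace f;g:
  e0=[1,0] f-->[1,1] g-->[1,1]
  e1=[0,1] f-->[0,1] g-->[1,0]
  composite₁ = (1 1; 1 0)
2) trace h;k:
  e0=[1,0] h-->[0,1] k-->[1,1]
  e1=[0,1] h-->[1,1] k-->[0,0]
  composite₂ = (1 0; 1 0)
Equal? differ; not commutative

Answer: DOES NOT COMMUTE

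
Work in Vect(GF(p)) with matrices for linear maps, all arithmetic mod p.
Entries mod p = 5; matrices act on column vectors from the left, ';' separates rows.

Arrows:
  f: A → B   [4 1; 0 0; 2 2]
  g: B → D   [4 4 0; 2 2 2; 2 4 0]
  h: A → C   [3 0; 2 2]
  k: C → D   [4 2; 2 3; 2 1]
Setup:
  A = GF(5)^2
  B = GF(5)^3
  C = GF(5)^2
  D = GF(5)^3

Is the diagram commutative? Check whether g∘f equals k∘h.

Answer: COMMUTES

Trace:
1) trace f;g:
  e0=[1,0] f→[4,0,2] g→[1,2,3]
  e1=[0,1] f→[1,0,2] g→[4,1,2]
  composite₁ = [1 4; 2 1; 3 2]
2) trace h;k:
  e0=[1,0] h→[3,2] k→[1,2,3]
  e1=[0,1] h→[0,2] k→[4,1,2]
  composite₂ = [1 4; 2 1; 3 2]
Equal? YES — commutes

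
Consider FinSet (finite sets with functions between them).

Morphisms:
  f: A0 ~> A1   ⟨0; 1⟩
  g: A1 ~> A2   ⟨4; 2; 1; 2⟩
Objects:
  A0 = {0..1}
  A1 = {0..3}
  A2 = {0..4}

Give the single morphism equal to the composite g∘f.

Answer: ⟨4; 2⟩

Work:
  0 f~>0 g~>4
  1 f~>1 g~>2
composite: ⟨4; 2⟩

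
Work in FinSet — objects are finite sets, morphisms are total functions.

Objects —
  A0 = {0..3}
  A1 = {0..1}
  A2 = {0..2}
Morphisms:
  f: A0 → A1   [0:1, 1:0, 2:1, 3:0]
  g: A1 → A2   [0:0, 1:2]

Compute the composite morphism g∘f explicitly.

Answer: [0:2, 1:0, 2:2, 3:0]

Derivation:
  0 f→1 g→2
  1 f→0 g→0
  2 f→1 g→2
  3 f→0 g→0
⟦path⟧: [0:2, 1:0, 2:2, 3:0]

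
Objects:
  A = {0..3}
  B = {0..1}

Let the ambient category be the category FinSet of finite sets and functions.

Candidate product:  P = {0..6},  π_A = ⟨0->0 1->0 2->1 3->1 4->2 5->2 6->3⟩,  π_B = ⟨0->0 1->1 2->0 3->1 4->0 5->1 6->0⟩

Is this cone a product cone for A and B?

Answer: NOT A VALID PRODUCT — |P|=7 ≠ |A|·|B|=8

Trace:
|A|·|B| = 4·2 = 8;  |P| = 7
  → cardinalities differ; no bijection possible.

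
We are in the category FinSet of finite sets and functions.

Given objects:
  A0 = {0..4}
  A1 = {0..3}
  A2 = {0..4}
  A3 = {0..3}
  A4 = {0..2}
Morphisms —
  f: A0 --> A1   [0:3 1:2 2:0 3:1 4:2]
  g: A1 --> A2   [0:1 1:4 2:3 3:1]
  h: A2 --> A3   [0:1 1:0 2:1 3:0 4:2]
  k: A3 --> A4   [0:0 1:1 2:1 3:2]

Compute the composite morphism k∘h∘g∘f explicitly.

  0 f-->3 g-->1 h-->0 k-->0
  1 f-->2 g-->3 h-->0 k-->0
  2 f-->0 g-->1 h-->0 k-->0
  3 f-->1 g-->4 h-->2 k-->1
  4 f-->2 g-->3 h-->0 k-->0
⟦path⟧: [0:0 1:0 2:0 3:1 4:0]

Answer: [0:0 1:0 2:0 3:1 4:0]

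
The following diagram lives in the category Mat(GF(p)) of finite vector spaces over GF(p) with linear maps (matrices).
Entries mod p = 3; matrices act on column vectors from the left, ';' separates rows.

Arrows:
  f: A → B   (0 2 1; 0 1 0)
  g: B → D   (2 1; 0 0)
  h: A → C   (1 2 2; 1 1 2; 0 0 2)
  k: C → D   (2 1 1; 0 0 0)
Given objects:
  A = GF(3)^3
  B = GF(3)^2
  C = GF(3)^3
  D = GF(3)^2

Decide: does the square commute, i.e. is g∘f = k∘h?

Answer: COMMUTES

Trace:
Along f;g (path 1):
  e0=(1,0,0) f→(0,0) g→(0,0)
  e1=(0,1,0) f→(2,1) g→(2,0)
  e2=(0,0,1) f→(1,0) g→(2,0)
  composite₁ = (0 2 2; 0 0 0)
Along h;k (path 2):
  e0=(1,0,0) h→(1,1,0) k→(0,0)
  e1=(0,1,0) h→(2,1,0) k→(2,0)
  e2=(0,0,1) h→(2,2,2) k→(2,0)
  composite₂ = (0 2 2; 0 0 0)
Equal? equal; square commutes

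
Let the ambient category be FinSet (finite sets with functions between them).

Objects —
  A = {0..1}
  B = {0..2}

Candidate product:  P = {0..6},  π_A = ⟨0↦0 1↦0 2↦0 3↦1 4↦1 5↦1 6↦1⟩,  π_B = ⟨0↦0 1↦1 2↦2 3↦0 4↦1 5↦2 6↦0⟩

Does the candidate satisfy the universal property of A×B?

Answer: NOT A VALID PRODUCT — |P|=7 ≠ |A|·|B|=6

Trace:
|A|·|B| = 2·3 = 6;  |P| = 7
  → cardinalities differ; no bijection possible.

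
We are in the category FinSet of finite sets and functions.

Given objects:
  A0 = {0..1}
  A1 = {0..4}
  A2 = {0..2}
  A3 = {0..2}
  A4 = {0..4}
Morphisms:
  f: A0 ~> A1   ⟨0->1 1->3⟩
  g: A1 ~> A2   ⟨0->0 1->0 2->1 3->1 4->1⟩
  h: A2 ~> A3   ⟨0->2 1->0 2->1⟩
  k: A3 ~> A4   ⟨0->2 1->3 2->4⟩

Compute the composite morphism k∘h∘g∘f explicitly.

  0 f~>1 g~>0 h~>2 k~>4
  1 f~>3 g~>1 h~>0 k~>2
result: ⟨0->4 1->2⟩

Answer: ⟨0->4 1->2⟩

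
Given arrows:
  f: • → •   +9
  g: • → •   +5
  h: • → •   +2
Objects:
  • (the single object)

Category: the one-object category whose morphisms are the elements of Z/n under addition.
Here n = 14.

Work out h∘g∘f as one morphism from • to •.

Answer: +2

Work:
  0 +9≡9 +5≡0 +2≡2  (mod 14)
composite: +2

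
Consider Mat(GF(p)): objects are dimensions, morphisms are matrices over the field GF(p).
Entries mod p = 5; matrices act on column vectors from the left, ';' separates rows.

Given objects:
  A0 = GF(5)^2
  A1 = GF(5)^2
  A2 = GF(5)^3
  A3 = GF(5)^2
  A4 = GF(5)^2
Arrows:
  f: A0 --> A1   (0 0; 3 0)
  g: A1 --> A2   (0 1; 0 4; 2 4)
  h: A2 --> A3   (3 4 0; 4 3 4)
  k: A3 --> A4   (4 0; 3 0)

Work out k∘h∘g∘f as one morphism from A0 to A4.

Answer: (3 0; 1 0)

Work:
  e0=(1,0) f-->(0,3) g-->(3,2,2) h-->(2,1) k-->(3,1)
  e1=(0,1) f-->(0,0) g-->(0,0,0) h-->(0,0) k-->(0,0)
result: (3 0; 1 0)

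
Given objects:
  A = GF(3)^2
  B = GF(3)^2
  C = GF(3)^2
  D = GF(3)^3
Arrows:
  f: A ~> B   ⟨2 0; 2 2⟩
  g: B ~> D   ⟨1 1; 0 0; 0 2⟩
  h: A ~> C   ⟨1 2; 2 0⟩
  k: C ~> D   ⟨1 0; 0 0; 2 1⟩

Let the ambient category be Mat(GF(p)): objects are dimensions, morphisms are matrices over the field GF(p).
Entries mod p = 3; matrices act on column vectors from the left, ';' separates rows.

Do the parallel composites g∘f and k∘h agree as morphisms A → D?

Answer: COMMUTES

Work:
1) trace f;g:
  e0=(1,0) f~>(2,2) g~>(1,0,1)
  e1=(0,1) f~>(0,2) g~>(2,0,1)
  result₁ = ⟨1 2; 0 0; 1 1⟩
2) trace h;k:
  e0=(1,0) h~>(1,2) k~>(1,0,1)
  e1=(0,1) h~>(2,0) k~>(2,0,1)
  result₂ = ⟨1 2; 0 0; 1 1⟩
Equal? same morphism ✓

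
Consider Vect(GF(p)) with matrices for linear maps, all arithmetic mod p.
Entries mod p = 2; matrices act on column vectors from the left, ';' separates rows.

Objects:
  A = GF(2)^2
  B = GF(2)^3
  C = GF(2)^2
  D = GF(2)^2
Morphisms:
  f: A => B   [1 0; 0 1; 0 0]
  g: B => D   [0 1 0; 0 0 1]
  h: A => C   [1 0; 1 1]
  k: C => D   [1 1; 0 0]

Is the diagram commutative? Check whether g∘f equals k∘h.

Answer: COMMUTES

Work:
Path 1 = f;g:
  e0=[1,0] f=>[1,0,0] g=>[0,0]
  e1=[0,1] f=>[0,1,0] g=>[1,0]
  result₁ = [0 1; 0 0]
Path 2 = h;k:
  e0=[1,0] h=>[1,1] k=>[0,0]
  e1=[0,1] h=>[0,1] k=>[1,0]
  result₂ = [0 1; 0 0]
Equal? equal; square commutes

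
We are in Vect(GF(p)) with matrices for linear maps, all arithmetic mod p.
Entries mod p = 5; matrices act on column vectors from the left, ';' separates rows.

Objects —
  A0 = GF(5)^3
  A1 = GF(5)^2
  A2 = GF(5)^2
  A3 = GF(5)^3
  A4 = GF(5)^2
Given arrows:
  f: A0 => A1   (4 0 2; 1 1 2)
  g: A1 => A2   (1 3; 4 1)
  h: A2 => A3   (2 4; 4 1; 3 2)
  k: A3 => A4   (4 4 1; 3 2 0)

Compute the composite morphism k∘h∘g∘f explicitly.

Answer: (3 3 1; 1 1 2)

Work:
  e0=⟨1,0,0⟩ f=>⟨4,1⟩ g=>⟨2,2⟩ h=>⟨2,0,0⟩ k=>⟨3,1⟩
  e1=⟨0,1,0⟩ f=>⟨0,1⟩ g=>⟨3,1⟩ h=>⟨0,3,1⟩ k=>⟨3,1⟩
  e2=⟨0,0,1⟩ f=>⟨2,2⟩ g=>⟨3,0⟩ h=>⟨1,2,4⟩ k=>⟨1,2⟩
⟦path⟧: (3 3 1; 1 1 2)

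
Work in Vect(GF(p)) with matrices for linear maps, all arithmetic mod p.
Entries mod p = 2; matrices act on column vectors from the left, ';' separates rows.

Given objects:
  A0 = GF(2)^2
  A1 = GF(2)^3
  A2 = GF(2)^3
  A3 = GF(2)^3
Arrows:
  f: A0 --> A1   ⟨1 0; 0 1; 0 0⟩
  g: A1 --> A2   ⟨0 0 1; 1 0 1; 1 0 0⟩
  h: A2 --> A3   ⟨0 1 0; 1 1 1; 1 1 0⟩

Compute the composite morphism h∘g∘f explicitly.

Answer: ⟨1 0; 0 0; 1 0⟩

Work:
  e0=(1,0) f-->(1,0,0) g-->(0,1,1) h-->(1,0,1)
  e1=(0,1) f-->(0,1,0) g-->(0,0,0) h-->(0,0,0)
result: ⟨1 0; 0 0; 1 0⟩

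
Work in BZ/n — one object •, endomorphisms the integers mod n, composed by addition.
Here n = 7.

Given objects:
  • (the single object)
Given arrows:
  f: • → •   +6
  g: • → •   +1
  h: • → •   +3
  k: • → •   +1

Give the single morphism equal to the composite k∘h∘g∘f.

  0 +6≡6 +1≡0 +3≡3 +1≡4  (mod 7)
⟦path⟧: +4

Answer: +4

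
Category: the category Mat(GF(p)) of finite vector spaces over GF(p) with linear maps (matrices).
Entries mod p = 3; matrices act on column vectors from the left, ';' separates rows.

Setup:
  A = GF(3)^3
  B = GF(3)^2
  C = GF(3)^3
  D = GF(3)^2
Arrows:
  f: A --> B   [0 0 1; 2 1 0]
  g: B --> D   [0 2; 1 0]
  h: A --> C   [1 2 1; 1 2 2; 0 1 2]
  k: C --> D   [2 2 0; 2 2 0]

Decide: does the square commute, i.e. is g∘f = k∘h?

Path 1 = f;g:
  e0=(1,0,0) f-->(0,2) g-->(1,0)
  e1=(0,1,0) f-->(0,1) g-->(2,0)
  e2=(0,0,1) f-->(1,0) g-->(0,1)
  composite₁ = [1 2 0; 0 0 1]
Path 2 = h;k:
  e0=(1,0,0) h-->(1,1,0) k-->(1,1)
  e1=(0,1,0) h-->(2,2,1) k-->(2,2)
  e2=(0,0,1) h-->(1,2,2) k-->(0,0)
  composite₂ = [1 2 0; 1 2 0]
Equal? NO — does not commute

Answer: DOES NOT COMMUTE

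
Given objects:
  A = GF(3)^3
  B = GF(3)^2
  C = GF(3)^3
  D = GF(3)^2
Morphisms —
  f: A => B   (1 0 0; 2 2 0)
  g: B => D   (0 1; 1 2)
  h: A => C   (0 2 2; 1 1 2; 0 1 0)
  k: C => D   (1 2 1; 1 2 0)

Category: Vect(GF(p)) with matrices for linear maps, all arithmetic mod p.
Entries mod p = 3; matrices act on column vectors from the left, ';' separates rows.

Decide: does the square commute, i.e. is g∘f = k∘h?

Answer: COMMUTES

Derivation:
1) trace f;g:
  e0=[1,0,0] f=>[1,2] g=>[2,2]
  e1=[0,1,0] f=>[0,2] g=>[2,1]
  e2=[0,0,1] f=>[0,0] g=>[0,0]
  ⟦path⟧₁ = (2 2 0; 2 1 0)
2) trace h;k:
  e0=[1,0,0] h=>[0,1,0] k=>[2,2]
  e1=[0,1,0] h=>[2,1,1] k=>[2,1]
  e2=[0,0,1] h=>[2,2,0] k=>[0,0]
  ⟦path⟧₂ = (2 2 0; 2 1 0)
Equal? equal; square commutes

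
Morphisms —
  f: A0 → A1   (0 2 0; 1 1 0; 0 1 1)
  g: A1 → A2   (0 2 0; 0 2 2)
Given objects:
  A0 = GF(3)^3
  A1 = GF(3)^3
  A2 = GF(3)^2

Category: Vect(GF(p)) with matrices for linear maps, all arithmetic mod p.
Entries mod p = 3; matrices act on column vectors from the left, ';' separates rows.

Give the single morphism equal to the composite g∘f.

  e0=⟨1,0,0⟩ f→⟨0,1,0⟩ g→⟨2,2⟩
  e1=⟨0,1,0⟩ f→⟨2,1,1⟩ g→⟨2,1⟩
  e2=⟨0,0,1⟩ f→⟨0,0,1⟩ g→⟨0,2⟩
⟦path⟧: (2 2 0; 2 1 2)

Answer: (2 2 0; 2 1 2)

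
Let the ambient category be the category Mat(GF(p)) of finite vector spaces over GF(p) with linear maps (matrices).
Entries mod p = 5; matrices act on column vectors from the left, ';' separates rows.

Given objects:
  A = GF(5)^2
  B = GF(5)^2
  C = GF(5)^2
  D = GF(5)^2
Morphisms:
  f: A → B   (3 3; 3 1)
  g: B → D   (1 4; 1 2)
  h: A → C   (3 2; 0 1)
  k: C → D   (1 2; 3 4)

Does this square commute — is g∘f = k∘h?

Path 1 = f;g:
  e0=⟨1,0⟩ f→⟨3,3⟩ g→⟨0,4⟩
  e1=⟨0,1⟩ f→⟨3,1⟩ g→⟨2,0⟩
  ⟦path⟧₁ = (0 2; 4 0)
Path 2 = h;k:
  e0=⟨1,0⟩ h→⟨3,0⟩ k→⟨3,4⟩
  e1=⟨0,1⟩ h→⟨2,1⟩ k→⟨4,0⟩
  ⟦path⟧₂ = (3 4; 4 0)
Equal? differ; not commutative

Answer: DOES NOT COMMUTE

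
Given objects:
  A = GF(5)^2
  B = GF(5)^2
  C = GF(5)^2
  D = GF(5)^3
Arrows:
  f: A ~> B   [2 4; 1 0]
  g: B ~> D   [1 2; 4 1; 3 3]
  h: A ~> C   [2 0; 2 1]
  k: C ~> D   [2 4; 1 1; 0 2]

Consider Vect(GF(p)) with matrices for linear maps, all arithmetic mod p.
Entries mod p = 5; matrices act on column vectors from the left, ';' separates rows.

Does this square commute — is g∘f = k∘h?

1) trace f;g:
  e0=[1,0] f~>[2,1] g~>[4,4,4]
  e1=[0,1] f~>[4,0] g~>[4,1,2]
  composite₁ = [4 4; 4 1; 4 2]
2) trace h;k:
  e0=[1,0] h~>[2,2] k~>[2,4,4]
  e1=[0,1] h~>[0,1] k~>[4,1,2]
  composite₂ = [2 4; 4 1; 4 2]
Equal? differ; not commutative

Answer: DOES NOT COMMUTE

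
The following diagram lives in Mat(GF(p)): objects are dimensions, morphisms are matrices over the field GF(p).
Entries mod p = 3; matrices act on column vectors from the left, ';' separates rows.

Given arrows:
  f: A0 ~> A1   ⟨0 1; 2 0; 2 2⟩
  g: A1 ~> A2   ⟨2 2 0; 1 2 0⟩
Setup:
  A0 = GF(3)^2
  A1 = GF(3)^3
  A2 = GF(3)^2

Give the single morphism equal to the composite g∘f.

Answer: ⟨1 2; 1 1⟩

Work:
  e0=(1,0) f~>(0,2,2) g~>(1,1)
  e1=(0,1) f~>(1,0,2) g~>(2,1)
⟦path⟧: ⟨1 2; 1 1⟩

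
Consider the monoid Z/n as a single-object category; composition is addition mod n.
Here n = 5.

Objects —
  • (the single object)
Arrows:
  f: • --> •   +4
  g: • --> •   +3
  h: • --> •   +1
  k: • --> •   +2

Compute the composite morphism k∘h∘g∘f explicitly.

  0 +4≡4 +3≡2 +1≡3 +2≡0  (mod 5)
composite: +0

Answer: +0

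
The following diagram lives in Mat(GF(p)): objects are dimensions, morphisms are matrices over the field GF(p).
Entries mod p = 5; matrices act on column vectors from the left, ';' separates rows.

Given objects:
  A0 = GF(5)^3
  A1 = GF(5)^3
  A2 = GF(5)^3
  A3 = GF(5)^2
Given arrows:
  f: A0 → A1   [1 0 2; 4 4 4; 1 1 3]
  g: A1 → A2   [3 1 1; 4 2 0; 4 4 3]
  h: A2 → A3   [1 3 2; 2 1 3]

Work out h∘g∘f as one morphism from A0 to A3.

  e0=[1,0,0] f→[1,4,1] g→[3,2,3] h→[0,2]
  e1=[0,1,0] f→[0,4,1] g→[0,3,4] h→[2,0]
  e2=[0,0,1] f→[2,4,3] g→[3,1,3] h→[2,1]
⟦path⟧: [0 2 2; 2 0 1]

Answer: [0 2 2; 2 0 1]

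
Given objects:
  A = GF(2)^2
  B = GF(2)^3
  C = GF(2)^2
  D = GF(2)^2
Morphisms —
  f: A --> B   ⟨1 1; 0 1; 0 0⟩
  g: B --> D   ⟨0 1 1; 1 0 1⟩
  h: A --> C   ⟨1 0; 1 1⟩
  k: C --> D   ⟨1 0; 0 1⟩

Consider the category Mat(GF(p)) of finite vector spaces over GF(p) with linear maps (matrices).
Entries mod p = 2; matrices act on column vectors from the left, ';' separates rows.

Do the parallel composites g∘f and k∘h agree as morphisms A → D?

Answer: DOES NOT COMMUTE

Trace:
Along f;g (path 1):
  e0=⟨1,0⟩ f-->⟨1,0,0⟩ g-->⟨0,1⟩
  e1=⟨0,1⟩ f-->⟨1,1,0⟩ g-->⟨1,1⟩
  result₁ = ⟨0 1; 1 1⟩
Along h;k (path 2):
  e0=⟨1,0⟩ h-->⟨1,1⟩ k-->⟨1,1⟩
  e1=⟨0,1⟩ h-->⟨0,1⟩ k-->⟨0,1⟩
  result₂ = ⟨1 0; 1 1⟩
Equal? differ; not commutative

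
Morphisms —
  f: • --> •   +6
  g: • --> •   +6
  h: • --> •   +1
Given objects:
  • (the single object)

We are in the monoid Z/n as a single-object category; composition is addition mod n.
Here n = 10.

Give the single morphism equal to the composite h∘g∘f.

  0 +6≡6 +6≡2 +1≡3  (mod 10)
result: +3

Answer: +3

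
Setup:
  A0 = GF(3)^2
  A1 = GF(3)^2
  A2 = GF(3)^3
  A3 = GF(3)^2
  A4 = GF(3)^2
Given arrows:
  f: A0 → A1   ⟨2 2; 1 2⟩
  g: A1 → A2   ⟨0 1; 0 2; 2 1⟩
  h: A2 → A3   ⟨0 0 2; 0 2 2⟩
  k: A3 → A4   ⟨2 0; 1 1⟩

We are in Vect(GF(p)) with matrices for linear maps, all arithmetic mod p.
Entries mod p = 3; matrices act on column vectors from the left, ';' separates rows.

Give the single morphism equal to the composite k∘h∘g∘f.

  e0=(1,0) f→(2,1) g→(1,2,2) h→(1,2) k→(2,0)
  e1=(0,1) f→(2,2) g→(2,1,0) h→(0,2) k→(0,2)
composite: ⟨2 0; 0 2⟩

Answer: ⟨2 0; 0 2⟩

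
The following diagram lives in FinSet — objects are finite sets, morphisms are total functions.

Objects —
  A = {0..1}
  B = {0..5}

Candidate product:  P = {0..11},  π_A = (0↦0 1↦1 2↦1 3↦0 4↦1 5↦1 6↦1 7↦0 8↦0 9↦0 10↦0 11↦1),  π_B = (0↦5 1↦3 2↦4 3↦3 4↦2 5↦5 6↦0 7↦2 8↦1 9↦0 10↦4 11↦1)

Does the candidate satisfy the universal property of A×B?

|A|·|B| = 2·6 = 12;  |P| = 12
Check the pairing map k ↦ (π_A(k), π_B(k)):
  0 ↦ (0,5)
  1 ↦ (1,3)
  2 ↦ (1,4)
  3 ↦ (0,3)
  4 ↦ (1,2)
  5 ↦ (1,5)
  6 ↦ (1,0)
  7 ↦ (0,2)
  8 ↦ (0,1)
  9 ↦ (0,0)
  10 ↦ (0,4)
  11 ↦ (1,1)
distinct pairs in image: 12 / 12 needed
  → bijection onto A×B; projections well-typed.

Answer: VALID PRODUCT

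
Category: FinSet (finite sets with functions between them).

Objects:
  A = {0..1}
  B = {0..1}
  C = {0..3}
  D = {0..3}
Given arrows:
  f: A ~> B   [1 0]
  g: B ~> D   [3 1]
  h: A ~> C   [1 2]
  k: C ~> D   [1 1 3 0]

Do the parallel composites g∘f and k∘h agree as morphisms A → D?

Answer: COMMUTES

Trace:
Along f;g (path 1):
  0 f~>1 g~>1
  1 f~>0 g~>3
  ⟦path⟧₁ = [1 3]
Along h;k (path 2):
  0 h~>1 k~>1
  1 h~>2 k~>3
  ⟦path⟧₂ = [1 3]
Equal? same morphism ✓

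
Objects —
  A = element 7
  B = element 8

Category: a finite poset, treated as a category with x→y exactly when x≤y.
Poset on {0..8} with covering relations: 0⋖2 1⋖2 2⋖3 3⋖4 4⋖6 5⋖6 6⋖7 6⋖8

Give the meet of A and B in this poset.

Answer: A∧B = 6

Work:
{x : x≤A ∧ x≤B} = {0,1,2,3,4,5,6}  (A=7, B=8)
  0 ≤ 6
  1 ≤ 6
  2 ≤ 6
  3 ≤ 6
  4 ≤ 6
  5 ≤ 6
  6 ≤ 6
glb = 6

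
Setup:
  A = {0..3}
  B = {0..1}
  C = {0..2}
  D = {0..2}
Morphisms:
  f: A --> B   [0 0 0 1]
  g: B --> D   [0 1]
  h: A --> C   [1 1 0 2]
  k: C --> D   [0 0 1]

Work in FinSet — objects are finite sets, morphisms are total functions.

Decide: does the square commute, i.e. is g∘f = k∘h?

1) trace f;g:
  0 f-->0 g-->0
  1 f-->0 g-->0
  2 f-->0 g-->0
  3 f-->1 g-->1
  composite₁ = [0 0 0 1]
2) trace h;k:
  0 h-->1 k-->0
  1 h-->1 k-->0
  2 h-->0 k-->0
  3 h-->2 k-->1
  composite₂ = [0 0 0 1]
Equal? same morphism ✓

Answer: COMMUTES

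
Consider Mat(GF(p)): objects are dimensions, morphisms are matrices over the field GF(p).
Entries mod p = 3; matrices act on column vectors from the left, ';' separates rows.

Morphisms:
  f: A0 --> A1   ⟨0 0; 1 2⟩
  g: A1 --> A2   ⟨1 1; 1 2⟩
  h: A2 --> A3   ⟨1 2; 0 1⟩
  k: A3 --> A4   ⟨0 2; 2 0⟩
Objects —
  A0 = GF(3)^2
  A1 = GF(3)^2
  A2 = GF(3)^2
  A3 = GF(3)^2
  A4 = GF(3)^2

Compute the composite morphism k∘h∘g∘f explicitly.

  e0=[1,0] f-->[0,1] g-->[1,2] h-->[2,2] k-->[1,1]
  e1=[0,1] f-->[0,2] g-->[2,1] h-->[1,1] k-->[2,2]
result: ⟨1 2; 1 2⟩

Answer: ⟨1 2; 1 2⟩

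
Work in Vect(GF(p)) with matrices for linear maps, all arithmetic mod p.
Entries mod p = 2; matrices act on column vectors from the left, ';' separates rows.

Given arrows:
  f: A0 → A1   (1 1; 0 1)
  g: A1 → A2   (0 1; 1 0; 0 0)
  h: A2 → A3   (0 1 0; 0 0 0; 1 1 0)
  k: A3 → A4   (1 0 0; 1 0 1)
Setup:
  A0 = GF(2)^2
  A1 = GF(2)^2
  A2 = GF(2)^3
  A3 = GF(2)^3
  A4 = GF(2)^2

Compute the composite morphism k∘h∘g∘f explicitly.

  e0=(1,0) f→(1,0) g→(0,1,0) h→(1,0,1) k→(1,0)
  e1=(0,1) f→(1,1) g→(1,1,0) h→(1,0,0) k→(1,1)
result: (1 1; 0 1)

Answer: (1 1; 0 1)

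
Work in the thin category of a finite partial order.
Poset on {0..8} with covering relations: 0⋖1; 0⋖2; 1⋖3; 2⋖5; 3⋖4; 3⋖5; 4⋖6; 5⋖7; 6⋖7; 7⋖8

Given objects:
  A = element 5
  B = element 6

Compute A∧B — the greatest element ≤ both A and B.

Lower bounds of A=5 and B=6: {0,1,3}
  0 ⊑ 3
  1 ⊑ 3
  3 ⊑ 3
glb = 3

Answer: A∧B = 3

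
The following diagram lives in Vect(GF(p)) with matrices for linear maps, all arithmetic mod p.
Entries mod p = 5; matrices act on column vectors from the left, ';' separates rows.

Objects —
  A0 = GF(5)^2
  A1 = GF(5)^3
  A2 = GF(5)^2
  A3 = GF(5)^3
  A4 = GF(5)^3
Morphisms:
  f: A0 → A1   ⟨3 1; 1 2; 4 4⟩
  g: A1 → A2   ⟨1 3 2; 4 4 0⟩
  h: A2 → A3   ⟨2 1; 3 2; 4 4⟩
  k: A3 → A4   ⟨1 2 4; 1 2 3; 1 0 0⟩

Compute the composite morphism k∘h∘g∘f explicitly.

  e0=(1,0) f→(3,1,4) g→(4,1) h→(4,4,0) k→(2,2,4)
  e1=(0,1) f→(1,2,4) g→(0,2) h→(2,4,3) k→(2,4,2)
result: ⟨2 2; 2 4; 4 2⟩

Answer: ⟨2 2; 2 4; 4 2⟩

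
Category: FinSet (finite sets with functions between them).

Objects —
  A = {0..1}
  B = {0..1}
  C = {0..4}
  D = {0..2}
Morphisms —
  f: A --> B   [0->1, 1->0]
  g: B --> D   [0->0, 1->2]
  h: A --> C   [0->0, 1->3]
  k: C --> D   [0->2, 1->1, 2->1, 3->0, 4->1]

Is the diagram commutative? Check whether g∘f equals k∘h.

Path 1 = f;g:
  0 f-->1 g-->2
  1 f-->0 g-->0
  result₁ = [0->2, 1->0]
Path 2 = h;k:
  0 h-->0 k-->2
  1 h-->3 k-->0
  result₂ = [0->2, 1->0]
Equal? YES — commutes

Answer: COMMUTES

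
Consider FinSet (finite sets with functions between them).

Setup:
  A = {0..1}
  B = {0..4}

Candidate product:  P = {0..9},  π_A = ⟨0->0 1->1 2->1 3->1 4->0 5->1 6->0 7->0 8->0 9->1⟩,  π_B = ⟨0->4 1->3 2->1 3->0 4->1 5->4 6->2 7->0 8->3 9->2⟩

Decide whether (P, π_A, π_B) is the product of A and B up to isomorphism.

|A|·|B| = 2·5 = 10;  |P| = 10
Check the pairing map k ↦ (π_A(k), π_B(k)):
  0 -> (0,4)
  1 -> (1,3)
  2 -> (1,1)
  3 -> (1,0)
  4 -> (0,1)
  5 -> (1,4)
  6 -> (0,2)
  7 -> (0,0)
  8 -> (0,3)
  9 -> (1,2)
distinct pairs in image: 10 / 10 needed
  → bijection onto A×B; projections well-typed.

Answer: VALID PRODUCT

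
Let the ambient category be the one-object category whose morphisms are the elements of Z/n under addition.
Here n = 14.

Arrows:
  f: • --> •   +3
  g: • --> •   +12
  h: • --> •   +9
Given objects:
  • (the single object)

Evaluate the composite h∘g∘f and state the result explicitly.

Answer: +10

Work:
  0 +3≡3 +12≡1 +9≡10  (mod 14)
composite: +10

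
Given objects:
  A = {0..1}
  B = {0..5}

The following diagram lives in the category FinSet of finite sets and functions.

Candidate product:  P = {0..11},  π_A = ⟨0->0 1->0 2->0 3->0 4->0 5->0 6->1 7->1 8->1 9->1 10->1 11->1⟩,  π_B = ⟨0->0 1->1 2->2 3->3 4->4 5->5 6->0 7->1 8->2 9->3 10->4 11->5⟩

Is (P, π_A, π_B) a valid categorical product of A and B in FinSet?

Answer: VALID PRODUCT

Derivation:
|A|·|B| = 2·6 = 12;  |P| = 12
Check the pairing map k ↦ (π_A(k), π_B(k)):
  0 -> (0,0)
  1 -> (0,1)
  2 -> (0,2)
  3 -> (0,3)
  4 -> (0,4)
  5 -> (0,5)
  6 -> (1,0)
  7 -> (1,1)
  8 -> (1,2)
  9 -> (1,3)
  10 -> (1,4)
  11 -> (1,5)
distinct pairs in image: 12 / 12 needed
  → bijection onto A×B; projections well-typed.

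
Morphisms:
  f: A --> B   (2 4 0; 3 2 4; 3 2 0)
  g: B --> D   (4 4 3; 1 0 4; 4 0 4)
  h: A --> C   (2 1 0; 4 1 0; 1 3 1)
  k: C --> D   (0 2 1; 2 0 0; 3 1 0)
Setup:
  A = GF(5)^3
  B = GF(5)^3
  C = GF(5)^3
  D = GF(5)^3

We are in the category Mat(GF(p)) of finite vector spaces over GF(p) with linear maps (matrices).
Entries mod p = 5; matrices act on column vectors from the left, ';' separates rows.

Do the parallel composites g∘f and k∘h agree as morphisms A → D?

Path 1 = f;g:
  e0=(1,0,0) f-->(2,3,3) g-->(4,4,0)
  e1=(0,1,0) f-->(4,2,2) g-->(0,2,4)
  e2=(0,0,1) f-->(0,4,0) g-->(1,0,0)
  ⟦path⟧₁ = (4 0 1; 4 2 0; 0 4 0)
Path 2 = h;k:
  e0=(1,0,0) h-->(2,4,1) k-->(4,4,0)
  e1=(0,1,0) h-->(1,1,3) k-->(0,2,4)
  e2=(0,0,1) h-->(0,0,1) k-->(1,0,0)
  ⟦path⟧₂ = (4 0 1; 4 2 0; 0 4 0)
Equal? YES — commutes

Answer: COMMUTES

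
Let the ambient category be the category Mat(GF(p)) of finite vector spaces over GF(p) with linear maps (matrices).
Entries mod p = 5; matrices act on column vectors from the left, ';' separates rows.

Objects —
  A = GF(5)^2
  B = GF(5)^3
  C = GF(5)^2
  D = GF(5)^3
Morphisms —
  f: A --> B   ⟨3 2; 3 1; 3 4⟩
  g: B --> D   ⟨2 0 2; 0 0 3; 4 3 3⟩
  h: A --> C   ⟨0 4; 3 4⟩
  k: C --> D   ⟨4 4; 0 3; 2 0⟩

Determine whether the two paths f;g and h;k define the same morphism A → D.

Path 1 = f;g:
  e0=[1,0] f-->[3,3,3] g-->[2,4,0]
  e1=[0,1] f-->[2,1,4] g-->[2,2,3]
  composite₁ = ⟨2 2; 4 2; 0 3⟩
Path 2 = h;k:
  e0=[1,0] h-->[0,3] k-->[2,4,0]
  e1=[0,1] h-->[4,4] k-->[2,2,3]
  composite₂ = ⟨2 2; 4 2; 0 3⟩
Equal? equal; square commutes

Answer: COMMUTES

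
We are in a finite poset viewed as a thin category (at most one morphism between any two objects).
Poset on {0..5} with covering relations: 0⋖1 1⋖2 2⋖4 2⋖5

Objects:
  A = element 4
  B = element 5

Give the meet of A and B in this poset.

Common predecessors of 4,5: {0,1,2}
  0 <= 2
  1 <= 2
  2 <= 2
glb = 2

Answer: A∧B = 2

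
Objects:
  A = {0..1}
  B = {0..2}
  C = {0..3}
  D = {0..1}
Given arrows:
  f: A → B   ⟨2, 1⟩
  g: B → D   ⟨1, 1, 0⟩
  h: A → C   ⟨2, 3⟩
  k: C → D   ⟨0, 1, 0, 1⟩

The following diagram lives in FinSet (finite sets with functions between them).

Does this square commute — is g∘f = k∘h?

Answer: COMMUTES

Trace:
1) trace f;g:
  0 f→2 g→0
  1 f→1 g→1
  composite₁ = ⟨0, 1⟩
2) trace h;k:
  0 h→2 k→0
  1 h→3 k→1
  composite₂ = ⟨0, 1⟩
Equal? YES — commutes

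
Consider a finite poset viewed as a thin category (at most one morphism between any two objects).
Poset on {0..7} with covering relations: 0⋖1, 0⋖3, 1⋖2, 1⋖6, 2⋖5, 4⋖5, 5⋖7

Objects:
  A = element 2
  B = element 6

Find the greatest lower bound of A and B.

{x : x⊑A ∧ x⊑B} = {0,1}  (A=2, B=6)
  0 ⊑ 1
  1 ⊑ 1
glb = 1

Answer: A∧B = 1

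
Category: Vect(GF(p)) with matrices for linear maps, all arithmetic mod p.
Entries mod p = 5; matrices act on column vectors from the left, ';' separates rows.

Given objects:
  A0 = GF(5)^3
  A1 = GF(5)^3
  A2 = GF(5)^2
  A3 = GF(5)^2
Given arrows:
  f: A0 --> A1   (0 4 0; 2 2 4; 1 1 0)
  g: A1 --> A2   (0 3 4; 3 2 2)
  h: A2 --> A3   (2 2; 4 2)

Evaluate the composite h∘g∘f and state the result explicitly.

Answer: (2 1 0; 2 1 4)

Trace:
  e0=(1,0,0) f-->(0,2,1) g-->(0,1) h-->(2,2)
  e1=(0,1,0) f-->(4,2,1) g-->(0,3) h-->(1,1)
  e2=(0,0,1) f-->(0,4,0) g-->(2,3) h-->(0,4)
result: (2 1 0; 2 1 4)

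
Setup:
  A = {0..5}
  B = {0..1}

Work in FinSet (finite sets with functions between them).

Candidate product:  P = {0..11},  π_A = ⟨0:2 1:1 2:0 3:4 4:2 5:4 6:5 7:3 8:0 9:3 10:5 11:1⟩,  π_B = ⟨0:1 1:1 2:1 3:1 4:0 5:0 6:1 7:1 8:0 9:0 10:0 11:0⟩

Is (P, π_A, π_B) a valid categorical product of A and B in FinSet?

|A|·|B| = 6·2 = 12;  |P| = 12
Check the pairing map k ↦ (π_A(k), π_B(k)):
  0 : (2,1)
  1 : (1,1)
  2 : (0,1)
  3 : (4,1)
  4 : (2,0)
  5 : (4,0)
  6 : (5,1)
  7 : (3,1)
  8 : (0,0)
  9 : (3,0)
  10 : (5,0)
  11 : (1,0)
distinct pairs in image: 12 / 12 needed
  → bijection onto A×B; projections well-typed.

Answer: VALID PRODUCT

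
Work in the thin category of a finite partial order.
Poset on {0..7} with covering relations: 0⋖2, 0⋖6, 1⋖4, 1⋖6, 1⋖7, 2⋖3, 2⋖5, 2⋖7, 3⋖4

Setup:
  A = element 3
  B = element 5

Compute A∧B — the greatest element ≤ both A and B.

Answer: A∧B = 2

Trace:
{x : x<=A ∧ x<=B} = {0,2}  (A=3, B=5)
  0 <= 2
  2 <= 2
glb = 2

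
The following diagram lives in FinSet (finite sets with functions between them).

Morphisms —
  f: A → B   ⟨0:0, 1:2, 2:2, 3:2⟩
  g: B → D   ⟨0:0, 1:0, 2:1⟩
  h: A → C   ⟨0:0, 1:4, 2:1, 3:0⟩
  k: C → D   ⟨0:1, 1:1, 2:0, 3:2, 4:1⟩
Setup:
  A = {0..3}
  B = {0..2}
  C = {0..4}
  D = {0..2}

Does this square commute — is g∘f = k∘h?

Path 1 = f;g:
  0 f→0 g→0
  1 f→2 g→1
  2 f→2 g→1
  3 f→2 g→1
  composite₁ = ⟨0:0, 1:1, 2:1, 3:1⟩
Path 2 = h;k:
  0 h→0 k→1
  1 h→4 k→1
  2 h→1 k→1
  3 h→0 k→1
  composite₂ = ⟨0:1, 1:1, 2:1, 3:1⟩
Equal? NO — does not commute

Answer: DOES NOT COMMUTE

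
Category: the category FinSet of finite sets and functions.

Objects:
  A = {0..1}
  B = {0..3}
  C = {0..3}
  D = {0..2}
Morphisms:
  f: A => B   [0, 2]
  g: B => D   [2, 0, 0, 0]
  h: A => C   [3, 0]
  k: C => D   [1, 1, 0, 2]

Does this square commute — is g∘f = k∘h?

Path 1 = f;g:
  0 f=>0 g=>2
  1 f=>2 g=>0
  ⟦path⟧₁ = [2, 0]
Path 2 = h;k:
  0 h=>3 k=>2
  1 h=>0 k=>1
  ⟦path⟧₂ = [2, 1]
Equal? distinct morphisms ✗

Answer: DOES NOT COMMUTE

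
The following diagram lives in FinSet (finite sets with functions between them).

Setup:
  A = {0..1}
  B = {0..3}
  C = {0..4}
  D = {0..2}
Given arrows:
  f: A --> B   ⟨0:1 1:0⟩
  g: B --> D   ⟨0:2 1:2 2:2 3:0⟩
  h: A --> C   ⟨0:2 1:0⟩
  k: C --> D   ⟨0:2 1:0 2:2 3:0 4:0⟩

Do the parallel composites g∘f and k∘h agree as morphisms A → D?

Answer: COMMUTES

Derivation:
Along f;g (path 1):
  0 f-->1 g-->2
  1 f-->0 g-->2
  result₁ = ⟨0:2 1:2⟩
Along h;k (path 2):
  0 h-->2 k-->2
  1 h-->0 k-->2
  result₂ = ⟨0:2 1:2⟩
Equal? same morphism ✓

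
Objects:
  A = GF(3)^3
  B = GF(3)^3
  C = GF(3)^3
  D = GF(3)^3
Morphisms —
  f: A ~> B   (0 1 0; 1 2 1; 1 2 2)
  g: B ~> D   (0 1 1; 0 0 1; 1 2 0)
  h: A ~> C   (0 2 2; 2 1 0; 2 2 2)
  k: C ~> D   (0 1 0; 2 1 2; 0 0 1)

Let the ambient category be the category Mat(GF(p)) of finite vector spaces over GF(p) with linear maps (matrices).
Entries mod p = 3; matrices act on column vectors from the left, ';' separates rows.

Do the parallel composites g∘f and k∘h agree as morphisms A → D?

Answer: DOES NOT COMMUTE

Trace:
Along f;g (path 1):
  e0=(1,0,0) f~>(0,1,1) g~>(2,1,2)
  e1=(0,1,0) f~>(1,2,2) g~>(1,2,2)
  e2=(0,0,1) f~>(0,1,2) g~>(0,2,2)
  ⟦path⟧₁ = (2 1 0; 1 2 2; 2 2 2)
Along h;k (path 2):
  e0=(1,0,0) h~>(0,2,2) k~>(2,0,2)
  e1=(0,1,0) h~>(2,1,2) k~>(1,0,2)
  e2=(0,0,1) h~>(2,0,2) k~>(0,2,2)
  ⟦path⟧₂ = (2 1 0; 0 0 2; 2 2 2)
Equal? NO — does not commute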